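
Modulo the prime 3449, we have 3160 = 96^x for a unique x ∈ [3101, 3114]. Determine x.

3104

Compute 96^3101 mod 3449 = 941, then multiply by 96 repeatedly:
  96^3101=941  96^3102=662  96^3103=1470  96^3104=3160
Found 3160 at exponent 3104.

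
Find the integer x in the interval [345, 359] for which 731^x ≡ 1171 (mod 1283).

350

Compute 731^345 mod 1283 = 413, then multiply by 731 repeatedly:
  731^345=413  731^346=398  731^347=980  731^348=466  731^349=651
  731^350=1171
Found 1171 at exponent 350.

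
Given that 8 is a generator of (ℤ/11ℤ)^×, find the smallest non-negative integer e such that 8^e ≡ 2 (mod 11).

7

Successive powers of 8 modulo 11:
  8^0=1  8^1=8  8^2=9  8^3=6  8^4=4  8^5=10
  8^6=3  8^7=2
So 8^7 ≡ 2 (mod 11), giving e = 7.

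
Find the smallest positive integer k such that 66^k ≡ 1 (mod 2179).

726

The order of 66 must divide p − 1 = 2178 = 2 · 3^2 · 11^2.
Divisors: 1, 2, 3, 6, 9, 11, 18, 22, 33, 66, 99, 121, 198, 242, 363, 726, 1089, 2178.
Check each in increasing order: 66^1 ≡ 66;  66^2 ≡ 2177;  66^3 ≡ 2047;  66^6 ≡ 2171;  66^9 ≡ 1056;  66^11 ≡ 67;  66^18 ≡ 1667;  66^22 ≡ 131;  66^33 ≡ 61;  66^66 ≡ 1542;  66^99 ≡ 365;  66^121 ≡ 2056;  66^198 ≡ 306;  66^242 ≡ 2055;  66^363 ≡ 2178;  66^726 ≡ 1.
Smallest exponent giving 1 is 726.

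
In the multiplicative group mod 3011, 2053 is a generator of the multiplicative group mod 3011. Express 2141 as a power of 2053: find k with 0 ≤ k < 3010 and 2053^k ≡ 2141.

908

Baby-step giant-step with m = ceil(sqrt(3010)) = 55.
Baby table (2053^j mod 3011 for j=0..54):
  0:1  1:2053  2:2420  3:110  4:5  5:1232  6:56  7:550
  8:25  9:138  10:280  11:2750  12:125  13:690  14:1400  15:1706
  16:625  17:439  18:978  19:2508  20:114  21:2195  22:1879  23:496
  24:570  25:1942  26:362  27:2480  28:2850  29:677  30:1810  31:356
  32:2206  33:374  34:17  35:1780  36:1997  37:1870  38:85  39:2878
  40:952  41:317  42:425  43:2346  44:1749  45:1585  46:2125  47:2697
  48:2723  49:1903  50:1592  51:1441  52:1571  53:482  54:1938
Giant step factor: 2053^(-55) ≡ 1013 (mod 3011).
Scan 2141·1013^i mod 3011 for i = 0, 1, …:
  i=0: 2141   i=1: 913   i=2: 492   i=3: 1581
  i=4: 2712   i=5: 1224   i=6: 2391   i=7: 1239
  i=8: 2531   i=9: 1542     …   i=15: 2241
  i=16: 2850
Match at i=16, j=28: k = 16·55 + 28 = 908.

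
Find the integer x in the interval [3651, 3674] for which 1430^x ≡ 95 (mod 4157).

Compute 1430^3651 mod 4157 = 698, then multiply by 1430 repeatedly:
  1430^3651=698  1430^3652=460  1430^3653=994  1430^3654=3883  1430^3655=3095
  1430^3656=2802  1430^3657=3669  1430^3658=536  1430^3659=1592  1430^3660=2681
  1430^3661=1076  1430^3662=590  1430^3663=3986  1430^3664=733  1430^3665=626
  1430^3666=1425  1430^3667=820  1430^3668=326  1430^3669=596  1430^3670=95
Found 95 at exponent 3670.

3670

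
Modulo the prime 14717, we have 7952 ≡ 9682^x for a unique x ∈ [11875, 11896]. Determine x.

Compute 9682^11875 mod 14717 = 12281, then multiply by 9682 repeatedly:
  9682^11875=12281  9682^11876=5999  9682^11877=9036  9682^11878=8704  9682^11879=2586
  9682^11880=4035  9682^11881=7952
Found 7952 at exponent 11881.

11881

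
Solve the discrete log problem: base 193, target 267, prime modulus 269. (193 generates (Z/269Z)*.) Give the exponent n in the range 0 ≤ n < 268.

81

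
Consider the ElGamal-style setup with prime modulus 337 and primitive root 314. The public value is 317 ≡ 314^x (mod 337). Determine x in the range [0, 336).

173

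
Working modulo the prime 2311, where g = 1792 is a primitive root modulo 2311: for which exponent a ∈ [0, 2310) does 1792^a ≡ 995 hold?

733

Baby-step giant-step with m = ceil(sqrt(2310)) = 49.
Baby table (1792^j mod 2311 for j=0..48):
  0:1  1:1792  2:1285  3:964  4:1171  5:44  6:274  7:1076
  8:818  9:682  10:1936  11:501  12:1124  13:1327  14:2276  15:1988
  16:1245  17:925  18:613  19:771  20:1965  21:1627  22:1413  23:1551
  24:1570  25:953  26:2258  27:2086  28:1225  29:2061  30:334  31:2290
  32:1655  33:747  34:555  35:830  36:1387  37:1179  38:514  39:1310
  40:1855  41:942  42:1034  43:1817  44:2176  45:735  46:2161  47:1587
  48:1374
Giant step factor: 1792^(-49) ≡ 2183 (mod 2311).
Scan 995·2183^i mod 2311 for i = 0, 1, …:
  i=0: 995   i=1: 2056   i=2: 286   i=3: 368
  i=4: 1427   i=5: 2224   i=6: 1892   i=7: 479
  i=8: 1085   i=9: 2091     …   i=13: 2100
  i=14: 1587
Match at i=14, j=47: a = 14·49 + 47 = 733.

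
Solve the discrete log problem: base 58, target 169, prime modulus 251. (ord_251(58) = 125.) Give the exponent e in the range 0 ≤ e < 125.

Baby-step giant-step with m = ceil(sqrt(125)) = 12.
Baby table (58^j mod 251 for j=0..11):
  0:1  1:58  2:101  3:85  4:161  5:51  6:197  7:131
  8:68  9:179  10:91  11:7
Giant step factor: 58^(-12) ≡ 217 (mod 251).
Scan 169·217^i mod 251 for i = 0, 1, …:
  i=0: 169   i=1: 27   i=2: 86   i=3: 88
  i=4: 20   i=5: 73   i=6: 28   i=7: 52
  i=8: 240   i=9: 123   i=10: 85
Match at i=10, j=3: e = 10·12 + 3 = 123.

123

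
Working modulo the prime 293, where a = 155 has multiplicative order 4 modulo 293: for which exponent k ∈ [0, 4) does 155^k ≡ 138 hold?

3

Successive powers of 155 modulo 293:
  155^0=1  155^1=155  155^2=292  155^3=138
So 155^3 ≡ 138 (mod 293), giving k = 3.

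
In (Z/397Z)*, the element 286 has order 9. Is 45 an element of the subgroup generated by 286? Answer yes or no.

no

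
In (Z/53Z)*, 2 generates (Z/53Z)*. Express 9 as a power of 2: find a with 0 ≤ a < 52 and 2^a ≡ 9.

Baby-step giant-step with m = ceil(sqrt(52)) = 8.
Baby table (2^j mod 53 for j=0..7):
  0:1  1:2  2:4  3:8  4:16  5:32  6:11  7:22
Giant step factor: 2^(-8) ≡ 47 (mod 53).
Scan 9·47^i mod 53 for i = 0, 1, …:
  i=0: 9   i=1: 52   i=2: 6   i=3: 17
  i=4: 4
Match at i=4, j=2: a = 4·8 + 2 = 34.

34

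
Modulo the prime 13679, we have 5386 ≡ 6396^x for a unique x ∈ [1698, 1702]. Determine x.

Compute 6396^1698 mod 13679 = 5386, then multiply by 6396 repeatedly:
  6396^1698=5386
Found 5386 at exponent 1698.

1698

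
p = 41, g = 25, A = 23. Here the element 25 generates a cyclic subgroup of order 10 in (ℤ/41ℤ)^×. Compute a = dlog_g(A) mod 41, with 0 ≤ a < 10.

Successive powers of 25 modulo 41:
  25^0=1  25^1=25  25^2=10  25^3=4  25^4=18  25^5=40
  25^6=16  25^7=31  25^8=37  25^9=23
So 25^9 ≡ 23 (mod 41), giving a = 9.

9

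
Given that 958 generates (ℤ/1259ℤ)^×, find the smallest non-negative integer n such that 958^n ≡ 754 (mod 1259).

357

Baby-step giant-step with m = ceil(sqrt(1258)) = 36.
Baby table (958^j mod 1259 for j=0..35):
  0:1  1:958  2:1212  3:298  4:950  5:1102  6:674  7:1084
  8:1056  9:671  10:728  11:1197  12:1036  13:396  14:409  15:273
  16:921  17:1018  18:778  19:1255  20:1204  21:188  22:67  23:1236
  24:628  25:1081  26:700  27:812  28:1093  29:865  30:248  31:892
  32:934  33:882  34:167  35:93
Giant step factor: 958^(-36) ≡ 1020 (mod 1259).
Scan 754·1020^i mod 1259 for i = 0, 1, …:
  i=0: 754   i=1: 1090   i=2: 103   i=3: 563
  i=4: 156   i=5: 486   i=6: 933   i=7: 1115
  i=8: 423   i=9: 882
Match at i=9, j=33: n = 9·36 + 33 = 357.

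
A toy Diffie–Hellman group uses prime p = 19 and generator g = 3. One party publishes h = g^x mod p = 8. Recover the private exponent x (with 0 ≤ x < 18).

Successive powers of 3 modulo 19:
  3^0=1  3^1=3  3^2=9  3^3=8
So 3^3 ≡ 8 (mod 19), giving x = 3.

3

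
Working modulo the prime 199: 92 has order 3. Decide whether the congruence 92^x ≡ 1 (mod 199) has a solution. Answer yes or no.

yes

1 ∈ ⟨92⟩ iff 1^3 ≡ 1 (mod 199), since |⟨92⟩| = 3.
1^3 mod 199 = 1.
Since 1 = 1, 1 lies in the subgroup.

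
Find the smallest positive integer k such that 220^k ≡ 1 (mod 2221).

2220

The order of 220 must divide p − 1 = 2220 = 2^2 · 3 · 5 · 37.
Divisors: 1, 2, 3, 4, 5, 6, 10, 12, 15, 20, 30, 37, 60, 74, 111, 148, 185, 222, 370, 444, 555, 740, 1110, 2220.
Check each in increasing order: 220^1 ≡ 220;  220^2 ≡ 1759;  220^3 ≡ 526;  220^4 ≡ 228;  220^5 ≡ 1298;  220^6 ≡ 1272;  220^10 ≡ 1286;  220^12 ≡ 1096;  220^15 ≡ 1257;  220^20 ≡ 1372;  220^30 ≡ 918;  220^37 ≡ 1155;  220^60 ≡ 965;  220^74 ≡ 1425;  220^111 ≡ 114;  220^148 ≡ 631;  220^185 ≡ 317;  220^222 ≡ 1891;  220^370 ≡ 544;  220^444 ≡ 71;  220^555 ≡ 1431;  220^740 ≡ 543;  220^1110 ≡ 2220;  220^2220 ≡ 1.
Smallest exponent giving 1 is 2220.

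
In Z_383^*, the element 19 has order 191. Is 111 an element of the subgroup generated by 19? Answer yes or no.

no

111 ∈ ⟨19⟩ iff 111^191 ≡ 1 (mod 383), since |⟨19⟩| = 191.
111^191 mod 383 = 382.
Since 382 ≠ 1, 111 does not lie in the subgroup.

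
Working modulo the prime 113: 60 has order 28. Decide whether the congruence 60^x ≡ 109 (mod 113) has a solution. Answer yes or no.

yes

109 ∈ ⟨60⟩ iff 109^28 ≡ 1 (mod 113), since |⟨60⟩| = 28.
109^28 mod 113 = 1.
Since 1 = 1, 109 lies in the subgroup.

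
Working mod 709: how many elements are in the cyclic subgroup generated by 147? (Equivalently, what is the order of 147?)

The order of 147 must divide p − 1 = 708 = 2^2 · 3 · 59.
Divisors: 1, 2, 3, 4, 6, 12, 59, 118, 177, 236, 354, 708.
Check each in increasing order: 147^1 ≡ 147;  147^2 ≡ 339;  147^3 ≡ 203;  147^4 ≡ 63;  147^6 ≡ 87;  147^12 ≡ 479;  147^59 ≡ 1.
Smallest exponent giving 1 is 59.

59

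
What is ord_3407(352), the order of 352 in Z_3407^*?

1703

The order of 352 must divide p − 1 = 3406 = 2 · 13 · 131.
Divisors: 1, 2, 13, 26, 131, 262, 1703, 3406.
Check each in increasing order: 352^1 ≡ 352;  352^2 ≡ 1252;  352^13 ≡ 2587;  352^26 ≡ 1221;  352^131 ≡ 3181;  352^262 ≡ 3378;  352^1703 ≡ 1.
Smallest exponent giving 1 is 1703.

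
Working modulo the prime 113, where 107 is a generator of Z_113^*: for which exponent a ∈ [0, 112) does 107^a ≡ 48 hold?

77

Baby-step giant-step with m = ceil(sqrt(112)) = 11.
Baby table (107^j mod 113 for j=0..10):
  0:1  1:107  2:36  3:10  4:53  5:21  6:100  7:78
  8:97  9:96  10:102
Giant step factor: 107^(-11) ≡ 12 (mod 113).
Scan 48·12^i mod 113 for i = 0, 1, …:
  i=0: 48   i=1: 11   i=2: 19   i=3: 2
  i=4: 24   i=5: 62   i=6: 66   i=7: 1
Match at i=7, j=0: a = 7·11 + 0 = 77.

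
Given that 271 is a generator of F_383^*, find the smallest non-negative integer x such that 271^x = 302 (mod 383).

367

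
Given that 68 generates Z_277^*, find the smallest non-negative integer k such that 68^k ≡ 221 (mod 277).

265

Baby-step giant-step with m = ceil(sqrt(276)) = 17.
Baby table (68^j mod 277 for j=0..16):
  0:1  1:68  2:192  3:37  4:23  5:179  6:261  7:20
  8:252  9:239  10:186  11:183  12:256  13:234  14:123  15:54
  16:71
Giant step factor: 68^(-17) ≡ 142 (mod 277).
Scan 221·142^i mod 277 for i = 0, 1, …:
  i=0: 221   i=1: 81   i=2: 145   i=3: 92
  i=4: 45   i=5: 19   i=6: 205   i=7: 25
  i=8: 226   i=9: 237     …   i=14: 251
  i=15: 186
Match at i=15, j=10: k = 15·17 + 10 = 265.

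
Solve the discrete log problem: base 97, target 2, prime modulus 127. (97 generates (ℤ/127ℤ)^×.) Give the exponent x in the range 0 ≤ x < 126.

Baby-step giant-step with m = ceil(sqrt(126)) = 12.
Baby table (97^j mod 127 for j=0..11):
  0:1  1:97  2:11  3:51  4:121  5:53  6:61  7:75
  8:36  9:63  10:15  11:58
Giant step factor: 97^(-12) ≡ 117 (mod 127).
Scan 2·117^i mod 127 for i = 0, 1, …:
  i=0: 2   i=1: 107   i=2: 73   i=3: 32
  i=4: 61
Match at i=4, j=6: x = 4·12 + 6 = 54.

54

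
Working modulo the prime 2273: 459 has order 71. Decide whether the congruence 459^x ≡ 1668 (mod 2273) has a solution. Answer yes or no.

1668 ∈ ⟨459⟩ iff 1668^71 ≡ 1 (mod 2273), since |⟨459⟩| = 71.
1668^71 mod 2273 = 610.
Since 610 ≠ 1, 1668 does not lie in the subgroup.

no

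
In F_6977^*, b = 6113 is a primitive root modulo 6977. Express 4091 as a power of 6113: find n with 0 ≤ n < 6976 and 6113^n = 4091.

4169

Baby-step giant-step with m = ceil(sqrt(6976)) = 84.
Baby table (6113^j mod 6977 for j=0..83):
  0:1  1:6113  2:6934  3:2267  4:1849  5:197  6:4217  7:5483
  8:71  9:1449  10:3924  11:486  12:5693  13:33  14:6373  15:5558
  16:5041  17:5201  18:6501  19:6598  20:6514  21:2343  22:5955  23:3906
  24:2084  25:6467  26:1089  27:999  28:2012  29:5882  30:4185  31:5223
  32:1447  33:5652  34:572  35:1159  36:3312  37:5979  38:4101  39:1052
  40:5059  41:3603  42:5727  43:5542  44:4911  45:5889  46:5114  47:4922
  48:3362  49:4641  50:1951  51:2770  52:6808  53:6476  54:290  55:612
  56:1484  57:1592  58:5958  59:1314  60:1955  61:6291  62:6636  63:1590
  64:709  65:1400  66:4398  67:2593  68:6242  69:133  70:3697  71:1258
  72:1500  73:1722  74:5270  75:2701  76:3631  77:2466  78:4338  79:5594
  80:1845  81:3653  82:4389  83:3392
Giant step factor: 6113^(-84) ≡ 822 (mod 6977).
Scan 4091·822^i mod 6977 for i = 0, 1, …:
  i=0: 4091   i=1: 6865   i=2: 5614   i=3: 2911
  i=4: 6708   i=5: 2146   i=6: 5808   i=7: 1908
  i=8: 5528   i=9: 1989     …   i=48: 6900
  i=49: 6476
Match at i=49, j=53: n = 49·84 + 53 = 4169.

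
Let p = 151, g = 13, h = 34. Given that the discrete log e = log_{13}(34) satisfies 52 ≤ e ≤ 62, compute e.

58

Compute 13^52 mod 151 = 10, then multiply by 13 repeatedly:
  13^52=10  13^53=130  13^54=29  13^55=75  13^56=69
  13^57=142  13^58=34
Found 34 at exponent 58.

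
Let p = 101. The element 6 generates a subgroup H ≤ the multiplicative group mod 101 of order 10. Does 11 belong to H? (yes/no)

⟨6⟩ has order 10; its elements mod 101 are {1, 6, 14, 17, 36, 65, 84, 87, 95, 100}.
11 is not in this set.

no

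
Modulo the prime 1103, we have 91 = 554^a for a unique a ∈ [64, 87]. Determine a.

Compute 554^64 mod 1103 = 401, then multiply by 554 repeatedly:
  554^64=401  554^65=451  554^66=576  554^67=337  554^68=291
  554^69=176  554^70=440  554^71=1100  554^72=544  554^73=257
  554^74=91
Found 91 at exponent 74.

74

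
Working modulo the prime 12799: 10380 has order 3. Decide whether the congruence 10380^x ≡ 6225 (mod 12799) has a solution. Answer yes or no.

no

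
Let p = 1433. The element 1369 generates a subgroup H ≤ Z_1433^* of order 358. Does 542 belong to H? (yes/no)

542 ∈ ⟨1369⟩ iff 542^358 ≡ 1 (mod 1433), since |⟨1369⟩| = 358.
542^358 mod 1433 = 1432.
Since 1432 ≠ 1, 542 does not lie in the subgroup.

no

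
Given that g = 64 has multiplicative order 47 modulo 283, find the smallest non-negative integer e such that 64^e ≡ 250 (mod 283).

21

Baby-step giant-step with m = ceil(sqrt(47)) = 7.
Baby table (64^j mod 283 for j=0..6):
  0:1  1:64  2:134  3:86  4:127  5:204  6:38
Giant step factor: 64^(-7) ≡ 251 (mod 283).
Scan 250·251^i mod 283 for i = 0, 1, …:
  i=0: 250   i=1: 207   i=2: 168   i=3: 1
Match at i=3, j=0: e = 3·7 + 0 = 21.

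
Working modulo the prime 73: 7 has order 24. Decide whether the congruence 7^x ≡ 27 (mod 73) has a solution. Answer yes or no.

yes

⟨7⟩ has order 24; its elements mod 73 are {1, 3, 7, 8, 9, 10, 17, 21, 22, 24, 27, 30, 43, 46, 49, 51, 52, 56, 63, 64, 65, 66, 70, 72}.
27 is in this set.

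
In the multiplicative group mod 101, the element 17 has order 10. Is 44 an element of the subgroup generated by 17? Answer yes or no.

no

⟨17⟩ has order 10; its elements mod 101 are {1, 6, 14, 17, 36, 65, 84, 87, 95, 100}.
44 is not in this set.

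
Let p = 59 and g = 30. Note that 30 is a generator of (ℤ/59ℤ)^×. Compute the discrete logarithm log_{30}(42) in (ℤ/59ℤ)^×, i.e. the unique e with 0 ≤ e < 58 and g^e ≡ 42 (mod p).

47

Baby-step giant-step with m = ceil(sqrt(58)) = 8.
Baby table (30^j mod 59 for j=0..7):
  0:1  1:30  2:15  3:37  4:48  5:24  6:12  7:6
Giant step factor: 30^(-8) ≡ 20 (mod 59).
Scan 42·20^i mod 59 for i = 0, 1, …:
  i=0: 42   i=1: 14   i=2: 44   i=3: 54
  i=4: 18   i=5: 6
Match at i=5, j=7: e = 5·8 + 7 = 47.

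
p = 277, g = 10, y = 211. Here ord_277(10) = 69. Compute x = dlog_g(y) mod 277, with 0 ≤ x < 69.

48

Baby-step giant-step with m = ceil(sqrt(69)) = 9.
Baby table (10^j mod 277 for j=0..8):
  0:1  1:10  2:100  3:169  4:28  5:3  6:30  7:23
  8:230
Giant step factor: 10^(-9) ≡ 155 (mod 277).
Scan 211·155^i mod 277 for i = 0, 1, …:
  i=0: 211   i=1: 19   i=2: 175   i=3: 256
  i=4: 69   i=5: 169
Match at i=5, j=3: x = 5·9 + 3 = 48.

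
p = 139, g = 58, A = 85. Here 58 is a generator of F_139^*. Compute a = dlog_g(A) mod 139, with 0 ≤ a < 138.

Baby-step giant-step with m = ceil(sqrt(138)) = 12.
Baby table (58^j mod 139 for j=0..11):
  0:1  1:58  2:28  3:95  4:89  5:19  6:129  7:115
  8:137  9:23  10:83  11:88
Giant step factor: 58^(-12) ≡ 57 (mod 139).
Scan 85·57^i mod 139 for i = 0, 1, …:
  i=0: 85   i=1: 119   i=2: 111   i=3: 72
  i=4: 73   i=5: 130   i=6: 43   i=7: 88
Match at i=7, j=11: a = 7·12 + 11 = 95.

95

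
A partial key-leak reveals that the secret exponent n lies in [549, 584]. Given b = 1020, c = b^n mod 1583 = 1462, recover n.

577

Compute 1020^549 mod 1583 = 115, then multiply by 1020 repeatedly:
  1020^549=115  1020^550=158  1020^551=1277  1020^552=1314  1020^553=1062
  1020^554=468  1020^555=877  1020^556=145  1020^557=681  1020^558=1266
  1020^559=1175  1020^560=169  1020^561=1416  1020^562=624  1020^563=114
  1020^564=721  1020^565=908  1020^566=105  1020^567=1039  1020^568=753
  1020^569=305  1020^570=832  1020^571=152  1020^572=1489  1020^573=683
  1020^574=140  1020^575=330  1020^576=1004  1020^577=1462
Found 1462 at exponent 577.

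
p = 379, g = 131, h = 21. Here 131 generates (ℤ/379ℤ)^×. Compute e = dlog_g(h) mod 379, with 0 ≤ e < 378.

Baby-step giant-step with m = ceil(sqrt(378)) = 20.
Baby table (131^j mod 379 for j=0..19):
  0:1  1:131  2:106  3:242  4:245  5:259  6:198  7:166
  8:143  9:162  10:377  11:117  12:167  13:274  14:268  15:240
  16:362  17:47  18:93  19:55
Giant step factor: 131^(-20) ≡ 95 (mod 379).
Scan 21·95^i mod 379 for i = 0, 1, …:
  i=0: 21   i=1: 100   i=2: 25   i=3: 101
  i=4: 120   i=5: 30   i=6: 197   i=7: 144
  i=8: 36   i=9: 9   i=10: 97   i=11: 119
  i=12: 314   i=13: 268
Match at i=13, j=14: e = 13·20 + 14 = 274.

274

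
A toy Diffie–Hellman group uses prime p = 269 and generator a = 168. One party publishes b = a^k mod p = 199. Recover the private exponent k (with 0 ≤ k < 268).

58

Baby-step giant-step with m = ceil(sqrt(268)) = 17.
Baby table (168^j mod 269 for j=0..16):
  0:1  1:168  2:248  3:238  4:172  5:113  6:154  7:48
  8:263  9:68  10:126  11:186  12:44  13:129  14:152  15:250
  16:36
Giant step factor: 168^(-17) ≡ 209 (mod 269).
Scan 199·209^i mod 269 for i = 0, 1, …:
  i=0: 199   i=1: 165   i=2: 53   i=3: 48
Match at i=3, j=7: k = 3·17 + 7 = 58.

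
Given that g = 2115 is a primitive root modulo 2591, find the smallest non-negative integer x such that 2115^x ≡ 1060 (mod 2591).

1254

Baby-step giant-step with m = ceil(sqrt(2590)) = 51.
Baby table (2115^j mod 2591 for j=0..50):
  0:1  1:2115  2:1159  3:199  4:1143  5:42  6:736  7:2040
  8:585  9:1368  10:1764  11:2411  12:177  13:1251  14:454  15:1540
  16:213  17:2252  18:722  19:931  20:2496  21:1173  22:1308  23:1823
  24:237  25:1192  26:37  27:525  28:1427  29:2181  30:835  31:1554
  32:1322  33:341  34:917  35:1387  36:493  37:1113  38:1367  39:2240
  40:1252  41:2569  42:108  43:412  44:804  45:764  46:1667  47:1945
  48:1758  49:85  50:996
Giant step factor: 2115^(-51) ≡ 2091 (mod 2591).
Scan 1060·2091^i mod 2591 for i = 0, 1, …:
  i=0: 1060   i=1: 1155   i=2: 293   i=3: 1187
  i=4: 2430   i=5: 179   i=6: 1185   i=7: 839
  i=8: 242   i=9: 777     …   i=23: 957
  i=24: 835
Match at i=24, j=30: x = 24·51 + 30 = 1254.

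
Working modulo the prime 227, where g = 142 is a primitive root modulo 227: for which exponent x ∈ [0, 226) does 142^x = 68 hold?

Baby-step giant-step with m = ceil(sqrt(226)) = 16.
Baby table (142^j mod 227 for j=0..15):
  0:1  1:142  2:188  3:137  4:159  5:105  6:155  7:218
  8:84  9:124  10:129  11:158  12:190  13:194  14:81  15:152
Giant step factor: 142^(-16) ≡ 12 (mod 227).
Scan 68·12^i mod 227 for i = 0, 1, …:
  i=0: 68   i=1: 135   i=2: 31   i=3: 145
  i=4: 151   i=5: 223   i=6: 179   i=7: 105
Match at i=7, j=5: x = 7·16 + 5 = 117.

117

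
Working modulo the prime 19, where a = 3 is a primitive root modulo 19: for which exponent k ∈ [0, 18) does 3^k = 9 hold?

Successive powers of 3 modulo 19:
  3^0=1  3^1=3  3^2=9
So 3^2 ≡ 9 (mod 19), giving k = 2.

2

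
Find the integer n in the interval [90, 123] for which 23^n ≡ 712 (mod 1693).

Compute 23^90 mod 1693 = 608, then multiply by 23 repeatedly:
  23^90=608  23^91=440  23^92=1655  23^93=819  23^94=214
  23^95=1536  23^96=1468  23^97=1597  23^98=1178  23^99=6
  23^100=138  23^101=1481  23^102=203  23^103=1283  23^104=728
  23^105=1507  23^106=801  23^107=1493  23^108=479  23^109=859
  23^110=1134  23^111=687  23^112=564  23^113=1121  23^114=388
  23^115=459  23^116=399  23^117=712
Found 712 at exponent 117.

117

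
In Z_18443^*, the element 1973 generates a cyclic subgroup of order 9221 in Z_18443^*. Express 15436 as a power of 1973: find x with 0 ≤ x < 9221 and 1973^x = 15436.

1101

Baby-step giant-step with m = ceil(sqrt(9221)) = 97.
Baby table (1973^j mod 18443 for j=0..96):
  0:1  1:1973  2:1256  3:6726  4:9881  5:962  6:16840  7:9477
  8:15362  9:7377  10:3294  11:7126  12:6032  13:5401  14:14562  15:15075
  16:12859  17:11682  18:13279  19:10407  20:5952  21:13548  22:6297  23:11842
  24:15428  25:8494  26:12418  27:8410  28:12673  29:13564  30:979  31:13495
  32:12386  33:603  34:9367  35:1205  36:16761  37:1154  38:8353  39:10870
  40:15744  41:4900  42:3568  43:12881  44:18202  45:4025  46:10835  47:2018
  48:16269  49:7917  50:17463  51:2975  52:4801  53:11114  54:17638  55:16276
  56:3285  57:7812  58:13171  59:196  60:17848  61:6417  62:8843  63:161
  64:4122  65:17786  66:13192  67:4743  68:7338  69:119  70:13471  71:1920
  72:7345  73:13930  74:3820  75:12116  76:2740  77:2221  78:11042  79:4683
  80:18059  81:16974  82:15657  83:17679  84:4954  85:17895  86:6933  87:12546
  88:2752  89:7454  90:7671  91:11623  92:7530  93:10075  94:14864  95:2302
  96:4868
Giant step factor: 1973^(-97) ≡ 14040 (mod 18443).
Scan 15436·14040^i mod 18443 for i = 0, 1, …:
  i=0: 15436   i=1: 16190   i=2: 16068   i=3: 18387
  i=4: 6809   i=5: 8291   i=6: 11867   i=7: 17061
  i=8: 17199   i=9: 18204   i=10: 1066   i=11: 9367
Match at i=11, j=34: x = 11·97 + 34 = 1101.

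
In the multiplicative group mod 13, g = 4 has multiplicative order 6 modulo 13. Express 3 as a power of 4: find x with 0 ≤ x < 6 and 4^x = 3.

Successive powers of 4 modulo 13:
  4^0=1  4^1=4  4^2=3
So 4^2 ≡ 3 (mod 13), giving x = 2.

2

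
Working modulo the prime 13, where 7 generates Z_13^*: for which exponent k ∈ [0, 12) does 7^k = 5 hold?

3

Successive powers of 7 modulo 13:
  7^0=1  7^1=7  7^2=10  7^3=5
So 7^3 ≡ 5 (mod 13), giving k = 3.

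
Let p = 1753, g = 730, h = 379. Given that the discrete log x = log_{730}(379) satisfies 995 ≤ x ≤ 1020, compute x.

Compute 730^995 mod 1753 = 1047, then multiply by 730 repeatedly:
  730^995=1047  730^996=2  730^997=1460  730^998=1729  730^999=10
  730^1000=288  730^1001=1633  730^1002=50  730^1003=1440  730^1004=1153
  730^1005=250  730^1006=188  730^1007=506  730^1008=1250  730^1009=940
  730^1010=777  730^1011=991  730^1012=1194  730^1013=379
Found 379 at exponent 1013.

1013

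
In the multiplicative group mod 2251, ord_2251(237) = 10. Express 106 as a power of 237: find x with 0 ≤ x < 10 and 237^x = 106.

7

Successive powers of 237 modulo 2251:
  237^0=1  237^1=237  237^2=2145  237^3=1890  237^4=2232  237^5=2250
  237^6=2014  237^7=106
So 237^7 ≡ 106 (mod 2251), giving x = 7.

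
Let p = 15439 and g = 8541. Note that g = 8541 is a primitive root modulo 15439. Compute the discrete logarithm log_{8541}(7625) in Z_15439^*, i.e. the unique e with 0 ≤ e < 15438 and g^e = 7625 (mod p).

Baby-step giant-step with m = ceil(sqrt(15438)) = 125.
Baby table (8541^j mod 15439 for j=0..124):
  0:1  1:8541  2:14845  3:6077  4:13178  5:2988  6:15280  7:613
  8:1812  9:6414  10:4402  11:3517  12:9842  13:10606  14:5233  15:14587
  16:10276  17:12040  18:9900  19:11936  20:1659  21:11956  22:2650  23:76
  24:678  25:1173  26:14121  27:13432  28:10942  29:3355  30:271  31:14200
  32:8855  33:10333  34:4829  35:6920  36:3228  37:11733  38:12443  39:9026
  40:4139  41:11328  42:11674  43:2572  44:13194  45:693  46:5776  47:5211
  48:11953  49:7905  50:1858  51:13325  52:7956  53:5157  54:13909  55:9103
  56:13358  57:11907  58:994  59:13743  60:11685  61:3889  62:6660  63:5784
  64:11783  65:7201  66:10204  67:14648  68:6351  69:6684  70:10061  71:12966
  72:14098  73:2257  74:9165  75:2535  76:5957  77:7232  78:12512  79:11673
  80:9470  81:13788  82:10055  83:8037  84:2223  85:12112  86:7292  87:46
  88:6911  89:3554  90:1640  91:4067  92:13936  93:8125  94:12759  95:6157
  96:1703  97:1785  98:7392  99:5001  100:9267  101:9133  102:7125  103:9526
  104:13475  105:7669  106:8691  107:14558  108:9611  109:13827  110:3496  111:310
  112:7641  113:1128  114:312  115:9284  116:15379  117:12466  118:4762  119:5916
  120:12148  121:5988  122:9540  123:9537  124:14792
Giant step factor: 8541^(-125) ≡ 2054 (mod 15439).
Scan 7625·2054^i mod 15439 for i = 0, 1, …:
  i=0: 7625   i=1: 6604   i=2: 9174   i=3: 7816
  i=4: 12943   i=5: 14403   i=6: 2638   i=7: 14802
  i=8: 3917   i=9: 1799     …   i=55: 7621
  i=56: 13827
Match at i=56, j=109: e = 56·125 + 109 = 7109.

7109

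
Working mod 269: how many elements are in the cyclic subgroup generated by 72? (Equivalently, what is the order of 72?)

The order of 72 must divide p − 1 = 268 = 2^2 · 67.
Divisors: 1, 2, 4, 67, 134, 268.
Check each in increasing order: 72^1 ≡ 72;  72^2 ≡ 73;  72^4 ≡ 218;  72^67 ≡ 187;  72^134 ≡ 268;  72^268 ≡ 1.
Smallest exponent giving 1 is 268.

268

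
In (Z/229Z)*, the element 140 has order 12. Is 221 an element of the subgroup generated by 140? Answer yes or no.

221 ∈ ⟨140⟩ iff 221^12 ≡ 1 (mod 229), since |⟨140⟩| = 12.
221^12 mod 229 = 57.
Since 57 ≠ 1, 221 does not lie in the subgroup.

no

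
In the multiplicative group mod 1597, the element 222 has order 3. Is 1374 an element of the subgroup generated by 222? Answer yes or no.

yes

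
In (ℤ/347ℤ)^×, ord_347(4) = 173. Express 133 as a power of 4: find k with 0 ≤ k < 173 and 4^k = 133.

44

Baby-step giant-step with m = ceil(sqrt(173)) = 14.
Baby table (4^j mod 347 for j=0..13):
  0:1  1:4  2:16  3:64  4:256  5:330  6:279  7:75
  8:300  9:159  10:289  11:115  12:113  13:105
Giant step factor: 4^(-14) ≡ 328 (mod 347).
Scan 133·328^i mod 347 for i = 0, 1, …:
  i=0: 133   i=1: 249   i=2: 127   i=3: 16
Match at i=3, j=2: k = 3·14 + 2 = 44.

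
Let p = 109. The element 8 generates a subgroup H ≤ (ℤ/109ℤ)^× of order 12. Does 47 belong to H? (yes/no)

no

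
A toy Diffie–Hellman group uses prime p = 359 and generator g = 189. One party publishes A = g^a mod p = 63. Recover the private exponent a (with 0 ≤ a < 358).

Baby-step giant-step with m = ceil(sqrt(358)) = 19.
Baby table (189^j mod 359 for j=0..18):
  0:1  1:189  2:180  3:274  4:90  5:137  6:45  7:248
  8:202  9:124  10:101  11:62  12:230  13:31  14:115  15:195
  16:237  17:277  18:298
Giant step factor: 189^(-19) ≡ 35 (mod 359).
Scan 63·35^i mod 359 for i = 0, 1, …:
  i=0: 63   i=1: 51   i=2: 349   i=3: 9
  i=4: 315   i=5: 255   i=6: 309   i=7: 45
Match at i=7, j=6: a = 7·19 + 6 = 139.

139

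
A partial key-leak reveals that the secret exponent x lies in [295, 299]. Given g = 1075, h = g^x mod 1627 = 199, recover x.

299

Compute 1075^295 mod 1627 = 95, then multiply by 1075 repeatedly:
  1075^295=95  1075^296=1251  1075^297=923  1075^298=1382  1075^299=199
Found 199 at exponent 299.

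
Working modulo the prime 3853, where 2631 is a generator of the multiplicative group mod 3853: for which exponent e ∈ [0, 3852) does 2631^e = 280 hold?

3355

Baby-step giant-step with m = ceil(sqrt(3852)) = 63.
Baby table (2631^j mod 3853 for j=0..62):
  0:1  1:2631  2:2173  3:3164  4:2004  5:1620  6:802  7:2471
  8:1190  9:2254  10:507  11:779  12:3606  13:1300  14:2689  15:651
  16:2049  17:572  18:2262  19:2290  20:2751  21:1947  22:1920  23:237
  24:3214  25:2552  26:2386  27:1029  28:2493  29:1277  30:3824  31:761
  32:2484  33:716  34:3532  35:3109  36:3713  37:1548  38:167  39:135
  40:709  41:527  42:3310  43:830  44:2932  45:386  46:2227  47:2677
  48:3756  49:2944  50:1134  51:1332  52:2115  53:833  54:3119  55:3052
  56:160  57:983  58:910  59:1497  60:841  61:1049  62:1171
Giant step factor: 2631^(-63) ≡ 2100 (mod 3853).
Scan 280·2100^i mod 3853 for i = 0, 1, …:
  i=0: 280   i=1: 2344   i=2: 2119   i=3: 3538
  i=4: 1216   i=5: 2914   i=6: 836   i=7: 2485
  i=8: 1538   i=9: 986     …   i=52: 3243
  i=53: 2049
Match at i=53, j=16: e = 53·63 + 16 = 3355.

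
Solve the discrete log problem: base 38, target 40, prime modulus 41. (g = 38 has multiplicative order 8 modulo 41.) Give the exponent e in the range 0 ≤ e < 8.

4

Successive powers of 38 modulo 41:
  38^0=1  38^1=38  38^2=9  38^3=14  38^4=40
So 38^4 ≡ 40 (mod 41), giving e = 4.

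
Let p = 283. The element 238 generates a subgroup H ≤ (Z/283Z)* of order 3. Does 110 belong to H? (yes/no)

no

110 ∈ ⟨238⟩ iff 110^3 ≡ 1 (mod 283), since |⟨238⟩| = 3.
110^3 mod 283 = 51.
Since 51 ≠ 1, 110 does not lie in the subgroup.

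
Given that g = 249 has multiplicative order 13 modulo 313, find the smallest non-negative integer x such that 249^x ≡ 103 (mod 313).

4

Successive powers of 249 modulo 313:
  249^0=1  249^1=249  249^2=27  249^3=150  249^4=103
So 249^4 ≡ 103 (mod 313), giving x = 4.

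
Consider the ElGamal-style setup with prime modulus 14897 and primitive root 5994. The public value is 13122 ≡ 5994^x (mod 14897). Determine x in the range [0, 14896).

Baby-step giant-step with m = ceil(sqrt(14896)) = 123.
Baby table (5994^j mod 14897 for j=0..122):
  0:1  1:5994  2:11369  3:6908  4:7789  5:68  6:5373  7:13345
  8:7937  9:8257  10:4624  11:7836  12:13640  13:3424  14:10287  15:1595
  16:11453  17:3906  18:9377  19:14254  20:4181  21:4160  22:12359  23:11962
  24:967  25:1265  26:14734  27:6180  28:8978  29:6168  30:11535  31:3813
  32:3124  33:14624  34:2308  35:9736  36:6035  37:3874  38:11230  39:7974
  40:6580  41:8161  42:10183  43:3893  44:5940  45:530  46:3759  47:7182
  48:11475  49:1701  50:6246  51:2363  52:11672  53:5656  54:11389  55:7612
  56:11714  57:4155  58:12183  59:14705  60:11118  61:7011  62:14394  63:9109
  64:1841  65:11174  66:44  67:10487  68:8635  69:6012  70:85  71:2992
  72:12957  73:6197  74:6597  75:5780  76:9795  77:2153  78:4280  79:1686
  80:5718  81:10592  82:12331  83:7997  84:10369  85:1502  86:5200  87:4276
  88:7504  89:4933  90:12754  91:10969  92:7725  93:3774  94:7710  95:3246
  96:1042  97:3905  98:3383  99:2885  100:12170  101:11268  102:12291  103:6589
  104:2519  105:8225  106:6477  107:1556  108:1142  109:7425  110:8111  111:8423
  112:1529  113:3171  114:13299  115:359  116:6678  117:14590  118:7070  119:10512
  120:9515  121:7194  122:8918
Giant step factor: 5994^(-123) ≡ 2582 (mod 14897).
Scan 13122·2582^i mod 14897 for i = 0, 1, …:
  i=0: 13122   i=1: 5226   i=2: 11747   i=3: 462
  i=4: 1124   i=5: 12150   i=6: 13115   i=7: 2049
  i=8: 2083   i=9: 489     …   i=15: 5451
  i=16: 11714
Match at i=16, j=56: x = 16·123 + 56 = 2024.

2024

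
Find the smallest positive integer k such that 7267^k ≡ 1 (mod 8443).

The order of 7267 must divide p − 1 = 8442 = 2 · 3^2 · 7 · 67.
Divisors: 1, 2, 3, 6, 7, 9, 14, 18, 21, 42, 63, 67, 126, 134, 201, 402, 469, 603, 938, 1206, 1407, 2814, 4221, 8442.
Check each in increasing order: 7267^1 ≡ 7267;  7267^2 ≡ 6767;  7267^3 ≡ 3757;  7267^6 ≡ 6796;  7267^7 ≡ 3425;  7267^9 ≡ 940;  7267^14 ≡ 3298;  7267^18 ≡ 5528;  7267^21 ≡ 7359;  7267^42 ≡ 1479;  7267^63 ≡ 934;  7267^67 ≡ 5764;  7267^126 ≡ 2727;  7267^134 ≡ 491;  7267^201 ≡ 1719;  7267^402 ≡ 8354;  7267^469 ≡ 2027;  7267^603 ≡ 7426;  7267^938 ≡ 5431;  7267^1206 ≡ 4243;  7267^1407 ≡ 7408;  7267^2814 ≡ 7407;  7267^4221 ≡ 8442;  7267^8442 ≡ 1.
Smallest exponent giving 1 is 8442.

8442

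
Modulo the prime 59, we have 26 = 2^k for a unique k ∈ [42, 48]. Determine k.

46

Compute 2^42 mod 59 = 9, then multiply by 2 repeatedly:
  2^42=9  2^43=18  2^44=36  2^45=13  2^46=26
Found 26 at exponent 46.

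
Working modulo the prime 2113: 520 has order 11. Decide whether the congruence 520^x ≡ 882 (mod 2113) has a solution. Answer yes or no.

no

⟨520⟩ has order 11; its elements mod 2113 are {1, 16, 33, 256, 520, 528, 1089, 1981, 1983, 2049, 2109}.
882 is not in this set.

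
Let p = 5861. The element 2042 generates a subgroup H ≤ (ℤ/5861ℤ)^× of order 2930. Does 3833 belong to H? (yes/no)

3833 ∈ ⟨2042⟩ iff 3833^2930 ≡ 1 (mod 5861), since |⟨2042⟩| = 2930.
3833^2930 mod 5861 = 5860.
Since 5860 ≠ 1, 3833 does not lie in the subgroup.

no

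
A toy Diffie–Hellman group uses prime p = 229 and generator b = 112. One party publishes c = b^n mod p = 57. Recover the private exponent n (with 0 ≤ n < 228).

Baby-step giant-step with m = ceil(sqrt(228)) = 16.
Baby table (112^j mod 229 for j=0..15):
  0:1  1:112  2:178  3:13  4:82  5:24  6:169  7:150
  8:83  9:136  10:118  11:163  12:165  13:160  14:58  15:84
Giant step factor: 112^(-16) ≡ 217 (mod 229).
Scan 57·217^i mod 229 for i = 0, 1, …:
  i=0: 57   i=1: 3   i=2: 193   i=3: 203
  i=4: 83
Match at i=4, j=8: n = 4·16 + 8 = 72.

72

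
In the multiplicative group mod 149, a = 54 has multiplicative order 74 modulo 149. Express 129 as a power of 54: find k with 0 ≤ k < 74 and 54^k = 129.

Baby-step giant-step with m = ceil(sqrt(74)) = 9.
Baby table (54^j mod 149 for j=0..8):
  0:1  1:54  2:85  3:120  4:73  5:68  6:96  7:118
  8:114
Giant step factor: 54^(-9) ≡ 130 (mod 149).
Scan 129·130^i mod 149 for i = 0, 1, …:
  i=0: 129   i=1: 82   i=2: 81   i=3: 100
  i=4: 37   i=5: 42   i=6: 96
Match at i=6, j=6: k = 6·9 + 6 = 60.

60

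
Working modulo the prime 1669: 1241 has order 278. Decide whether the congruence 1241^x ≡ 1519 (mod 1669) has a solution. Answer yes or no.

no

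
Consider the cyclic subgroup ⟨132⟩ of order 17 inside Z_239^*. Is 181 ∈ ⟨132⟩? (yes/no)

⟨132⟩ has order 17; its elements mod 239 are {1, 6, 22, 36, 40, 51, 67, 71, 75, 101, 128, 132, 163, 166, 187, 211, 216}.
181 is not in this set.

no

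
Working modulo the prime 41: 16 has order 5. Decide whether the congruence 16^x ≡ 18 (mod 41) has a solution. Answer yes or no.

⟨16⟩ has order 5; its elements mod 41 are {1, 10, 16, 18, 37}.
18 is in this set.

yes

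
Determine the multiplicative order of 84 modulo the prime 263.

The order of 84 must divide p − 1 = 262 = 2 · 131.
Divisors: 1, 2, 131, 262.
Check each in increasing order: 84^1 ≡ 84;  84^2 ≡ 218;  84^131 ≡ 262;  84^262 ≡ 1.
Smallest exponent giving 1 is 262.

262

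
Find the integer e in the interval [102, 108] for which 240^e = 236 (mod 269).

105

Compute 240^102 mod 269 = 170, then multiply by 240 repeatedly:
  240^102=170  240^103=181  240^104=131  240^105=236
Found 236 at exponent 105.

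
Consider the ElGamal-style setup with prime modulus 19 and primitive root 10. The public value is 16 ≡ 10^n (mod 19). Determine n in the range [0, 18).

14

Successive powers of 10 modulo 19:
  10^0=1  10^1=10  10^2=5  10^3=12  10^4=6  10^5=3
  10^6=11  10^7=15  10^8=17  10^9=18  10^10=9  10^11=14
  10^12=7  10^13=13  10^14=16
So 10^14 ≡ 16 (mod 19), giving n = 14.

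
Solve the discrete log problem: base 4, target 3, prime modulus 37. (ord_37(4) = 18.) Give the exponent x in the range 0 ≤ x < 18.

Successive powers of 4 modulo 37:
  4^0=1  4^1=4  4^2=16  4^3=27  4^4=34  4^5=25
  4^6=26  4^7=30  4^8=9  4^9=36  4^10=33  4^11=21
  4^12=10  4^13=3
So 4^13 ≡ 3 (mod 37), giving x = 13.

13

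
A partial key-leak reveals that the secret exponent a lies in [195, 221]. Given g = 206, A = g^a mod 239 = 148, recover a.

Compute 206^195 mod 239 = 74, then multiply by 206 repeatedly:
  206^195=74  206^196=187  206^197=43  206^198=15  206^199=222
  206^200=83  206^201=129  206^202=45  206^203=188  206^204=10
  206^205=148
Found 148 at exponent 205.

205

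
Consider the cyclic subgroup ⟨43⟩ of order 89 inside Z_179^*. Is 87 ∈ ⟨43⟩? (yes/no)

yes

87 ∈ ⟨43⟩ iff 87^89 ≡ 1 (mod 179), since |⟨43⟩| = 89.
87^89 mod 179 = 1.
Since 1 = 1, 87 lies in the subgroup.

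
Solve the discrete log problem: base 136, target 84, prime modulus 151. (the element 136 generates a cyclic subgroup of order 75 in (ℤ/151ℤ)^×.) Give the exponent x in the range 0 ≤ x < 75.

Baby-step giant-step with m = ceil(sqrt(75)) = 9.
Baby table (136^j mod 151 for j=0..8):
  0:1  1:136  2:74  3:98  4:40  5:4  6:91  7:145
  8:90
Giant step factor: 136^(-9) ≡ 84 (mod 151).
Scan 84·84^i mod 151 for i = 0, 1, …:
  i=0: 84   i=1: 110   i=2: 29   i=3: 20
  i=4: 19   i=5: 86   i=6: 127   i=7: 98
Match at i=7, j=3: x = 7·9 + 3 = 66.

66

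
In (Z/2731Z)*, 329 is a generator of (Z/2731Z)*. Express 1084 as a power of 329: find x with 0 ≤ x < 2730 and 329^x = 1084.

Baby-step giant-step with m = ceil(sqrt(2730)) = 53.
Baby table (329^j mod 2731 for j=0..52):
  0:1  1:329  2:1732  3:1780  4:1186  5:2392  6:440  7:17
  8:131  9:2134  10:219  11:1045  12:2430  13:2018  14:289  15:2227
  16:775  17:992  18:1379  19:345  20:1534  21:2182  22:2356  23:2251
  24:478  25:1595  26:403  27:1499  28:1591  29:1818  30:33  31:2664
  32:2536  33:1389  34:904  35:2468  36:865  37:561  38:1592  39:2147
  40:1765  41:1713  42:991  43:1050  44:1344  45:2485  46:996  47:2695
  48:1811  49:461  50:1464  51:1000  52:1280
Giant step factor: 329^(-53) ≡ 2726 (mod 2731).
Scan 1084·2726^i mod 2731 for i = 0, 1, …:
  i=0: 1084   i=1: 42   i=2: 2521   i=3: 1050
Match at i=3, j=43: x = 3·53 + 43 = 202.

202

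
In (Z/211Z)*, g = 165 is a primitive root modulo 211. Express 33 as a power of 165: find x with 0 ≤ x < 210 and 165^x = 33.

205

Baby-step giant-step with m = ceil(sqrt(210)) = 15.
Baby table (165^j mod 211 for j=0..14):
  0:1  1:165  2:6  3:146  4:36  5:32  6:5  7:192
  8:30  9:97  10:180  11:160  12:25  13:116  14:150
Giant step factor: 165^(-15) ≡ 67 (mod 211).
Scan 33·67^i mod 211 for i = 0, 1, …:
  i=0: 33   i=1: 101   i=2: 15   i=3: 161
  i=4: 26   i=5: 54   i=6: 31   i=7: 178
  i=8: 110   i=9: 196   i=10: 50   i=11: 185
  i=12: 157   i=13: 180
Match at i=13, j=10: x = 13·15 + 10 = 205.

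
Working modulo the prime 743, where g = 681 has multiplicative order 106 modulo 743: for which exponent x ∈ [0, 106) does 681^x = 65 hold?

Baby-step giant-step with m = ceil(sqrt(106)) = 11.
Baby table (681^j mod 743 for j=0..10):
  0:1  1:681  2:129  3:175  4:295  5:285  6:162  7:358
  8:94  9:116  10:238
Giant step factor: 681^(-11) ≡ 693 (mod 743).
Scan 65·693^i mod 743 for i = 0, 1, …:
  i=0: 65   i=1: 465   i=2: 526   i=3: 448
  i=4: 633   i=5: 299   i=6: 653   i=7: 42
  i=8: 129
Match at i=8, j=2: x = 8·11 + 2 = 90.

90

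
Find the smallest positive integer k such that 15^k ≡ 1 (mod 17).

8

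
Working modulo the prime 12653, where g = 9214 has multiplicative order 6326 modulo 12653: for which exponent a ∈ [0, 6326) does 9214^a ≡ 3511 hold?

3147

Baby-step giant-step with m = ceil(sqrt(6326)) = 80.
Baby table (9214^j mod 12653 for j=0..79):
  0:1  1:9214  2:8819  3:700  4:9423  5:11289  6:9186  7:3887
  8:6828  9:2476  10:505  11:9419  12:12392  13:11869  14:1087  15:7095
  16:7932  17:1720  18:6524  19:10386  20:1965  21:11720  22:7378  23:8976
  24:4856  25:2176  26:7312  27:8196  28:4840  29:6588  30:5391  31:9649
  32:5908  33:3106  34:10251  35:10722  36:10537  37:1449  38:2171  39:11854
  40:2060  41:1340  42:10085  43:12211  44:1678  45:11779  46:6925  47:10524
  48:8197  49:1401  50:2754  51:6091  52:6419  53:4544  54:12292  55:1485
  56:4897  57:360  58:1954  59:11590  60:11593  61:1276  62:2427  63:4527
  64:7490  65:3398  66:5650  67:4658  68:12489  69:7264  70:8779  71:11730
  72:10947  73:8595  74:11856  75:7835  76:6325  77:11485  78:5751  79:11603
Giant step factor: 9214^(-80) ≡ 9083 (mod 12653).
Scan 3511·9083^i mod 12653 for i = 0, 1, …:
  i=0: 3511   i=1: 4853   i=2: 9400   i=3: 10409
  i=4: 1731   i=5: 7647   i=6: 5384   i=7: 11680
  i=8: 6688   i=9: 51     …   i=38: 4506
  i=39: 8196
Match at i=39, j=27: a = 39·80 + 27 = 3147.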